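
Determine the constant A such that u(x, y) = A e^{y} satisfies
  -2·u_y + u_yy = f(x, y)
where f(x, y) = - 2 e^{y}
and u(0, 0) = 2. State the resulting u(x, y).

Answer: u(x, y) = 2 e^{y}

Derivation:
Substitute the ansatz u = A e^{y} into the left-hand side.
Derivatives of the ansatz:
  u_y = A e^{y}
  u_yy = A e^{y}
Term by term:
  -2·u_y = - 2 A e^{y}
  u_yy = A e^{y}
So the left-hand side equals
  - A e^{y}
This must equal f(x, y) = - 2 e^{y} identically.
Matching coefficients of the independent functions:
  [e^{y}]:  - A = -2
Solving: A = 2.
Check against the point condition:
  u(0, 0) = 2  ⟹  A = 2  ✓
Hence u(x, y) = 2 e^{y}.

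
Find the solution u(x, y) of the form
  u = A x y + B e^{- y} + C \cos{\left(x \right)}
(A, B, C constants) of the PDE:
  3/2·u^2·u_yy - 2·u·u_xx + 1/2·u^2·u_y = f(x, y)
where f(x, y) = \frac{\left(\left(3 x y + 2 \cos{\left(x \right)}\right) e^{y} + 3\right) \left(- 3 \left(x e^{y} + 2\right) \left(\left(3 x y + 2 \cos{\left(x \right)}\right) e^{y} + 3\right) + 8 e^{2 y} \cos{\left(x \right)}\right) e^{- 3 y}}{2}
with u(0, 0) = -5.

Answer: u(x, y) = - 3 x y - 2 \cos{\left(x \right)} - 3 e^{- y}

Derivation:
Substitute the ansatz u = A x y + B e^{- y} + C \cos{\left(x \right)} into the left-hand side.
Derivatives of the ansatz:
  u_yy = B e^{- y}
  u_xx = - C \cos{\left(x \right)}
  u_y = A x - B e^{- y}
Term by term:
  3/2·u^2·u_yy = \frac{3 A^{2} B x^{2} y^{2} e^{- y}}{2} + 3 A B^{2} x y e^{- 2 y} + 3 A B C x y e^{- y} \cos{\left(x \right)} + \frac{3 B^{3} e^{- 3 y}}{2} + 3 B^{2} C e^{- 2 y} \cos{\left(x \right)} + \frac{3 B C^{2} e^{- y} \cos^{2}{\left(x \right)}}{2}
  -2·u·u_xx = 2 A C x y \cos{\left(x \right)} + 2 B C e^{- y} \cos{\left(x \right)} + 2 C^{2} \cos^{2}{\left(x \right)}
  1/2·u^2·u_y = \frac{A^{3} x^{3} y^{2}}{2} - \frac{A^{2} B x^{2} y^{2} e^{- y}}{2} + A^{2} B x^{2} y e^{- y} + A^{2} C x^{2} y \cos{\left(x \right)} - A B^{2} x y e^{- 2 y} + \frac{A B^{2} x e^{- 2 y}}{2} - A B C x y e^{- y} \cos{\left(x \right)} + A B C x e^{- y} \cos{\left(x \right)} + \frac{A C^{2} x \cos^{2}{\left(x \right)}}{2} - \frac{B^{3} e^{- 3 y}}{2} - B^{2} C e^{- 2 y} \cos{\left(x \right)} - \frac{B C^{2} e^{- y} \cos^{2}{\left(x \right)}}{2}
So the left-hand side equals
  \frac{A^{3} x^{3} y^{2}}{2} + A^{2} B x^{2} y^{2} e^{- y} + A^{2} B x^{2} y e^{- y} + A^{2} C x^{2} y \cos{\left(x \right)} + 2 A B^{2} x y e^{- 2 y} + \frac{A B^{2} x e^{- 2 y}}{2} + 2 A B C x y e^{- y} \cos{\left(x \right)} + A B C x e^{- y} \cos{\left(x \right)} + \frac{A C^{2} x \cos^{2}{\left(x \right)}}{2} + 2 A C x y \cos{\left(x \right)} + B^{3} e^{- 3 y} + 2 B^{2} C e^{- 2 y} \cos{\left(x \right)} + B C^{2} e^{- y} \cos^{2}{\left(x \right)} + 2 B C e^{- y} \cos{\left(x \right)} + 2 C^{2} \cos^{2}{\left(x \right)}
This must equal f(x, y) identically; expanded, f = - \frac{27 x^{3} y^{2}}{2} - 27 x^{2} y^{2} e^{- y} - 18 x^{2} y \cos{\left(x \right)} - 27 x^{2} y e^{- y} + 12 x y \cos{\left(x \right)} - 36 x y e^{- y} \cos{\left(x \right)} - 54 x y e^{- 2 y} - 6 x \cos^{2}{\left(x \right)} - 18 x e^{- y} \cos{\left(x \right)} - \frac{27 x e^{- 2 y}}{2} + 8 \cos^{2}{\left(x \right)} - 12 e^{- y} \cos^{2}{\left(x \right)} + 12 e^{- y} \cos{\left(x \right)} - 36 e^{- 2 y} \cos{\left(x \right)} - 27 e^{- 3 y}.
Matching coefficients of the independent functions:
(each divided by its leading coefficient; functions giving the same equation are listed together)
  [x e^{- 2 y}, x y e^{- 2 y}]:  A B^{2} + 27 = 0
  [x \cos^{2}{\left(x \right)}]:  A C^{2} + 12 = 0
  [x^{3} y^{2}]:  A^{3} + 27 = 0
  [e^{- 2 y} \cos{\left(x \right)}]:  B^{2} C + 18 = 0
  [e^{- y} \cos{\left(x \right)}]:  B C - 6 = 0
  [e^{- y} \cos^{2}{\left(x \right)}]:  B C^{2} + 12 = 0
  [x y \cos{\left(x \right)}]:  A C - 6 = 0
  [x e^{- y} \cos{\left(x \right)}, x y e^{- y} \cos{\left(x \right)}]:  A B C + 18 = 0
  [x^{2} y e^{- y}, x^{2} y^{2} e^{- y}]:  A^{2} B + 27 = 0
  [x^{2} y \cos{\left(x \right)}]:  A^{2} C + 18 = 0
  [e^{- 3 y}]:  B^{3} + 27 = 0
  [\cos^{2}{\left(x \right)}]:  C^{2} - 4 = 0
Solving: A = -3, B = -3, C = -2.
Check against the point condition:
  u(0, 0) = -5  ⟹  B + C = -5  ✓
Hence u(x, y) = - 3 x y - 2 \cos{\left(x \right)} - 3 e^{- y}.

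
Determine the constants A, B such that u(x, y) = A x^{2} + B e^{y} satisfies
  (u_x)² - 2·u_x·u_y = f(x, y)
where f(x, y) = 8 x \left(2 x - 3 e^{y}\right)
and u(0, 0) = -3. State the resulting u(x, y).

Answer: u(x, y) = - 2 x^{2} - 3 e^{y}

Derivation:
Substitute the ansatz u = A x^{2} + B e^{y} into the left-hand side.
Derivatives of the ansatz:
  u_x = 2 A x
  u_y = B e^{y}
Term by term:
  (u_x)² = 4 A^{2} x^{2}
  -2·u_x·u_y = - 4 A B x e^{y}
So the left-hand side equals
  4 A^{2} x^{2} - 4 A B x e^{y}
This must equal f(x, y) identically; expanded, f = 16 x^{2} - 24 x e^{y}.
Matching coefficients of the independent functions:
  [x^{2}]:  4 A^{2} = 16
  [x e^{y}]:  - 4 A B = -24
These equations allow (A, B) = (-2, -3) or (2, 3).
Impose the point condition(s):
  u(0, 0) = -3  ⟹  B = -3
Only A = -2, B = -3 satisfies everything.
Hence u(x, y) = - 2 x^{2} - 3 e^{y}.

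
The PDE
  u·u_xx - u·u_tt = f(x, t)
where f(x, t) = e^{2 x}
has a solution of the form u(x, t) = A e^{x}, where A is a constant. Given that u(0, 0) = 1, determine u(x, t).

Substitute the ansatz u = A e^{x} into the left-hand side.
Derivatives of the ansatz:
  u_xx = A e^{x}
  u_tt = 0
Term by term:
  u·u_xx = A^{2} e^{2 x}
  -u·u_tt = 0
So the left-hand side equals
  A^{2} e^{2 x}
This must equal f(x, t) = e^{2 x} identically.
Matching coefficients of the independent functions:
  [e^{2 x}]:  A^{2} = 1
These equations allow (A) = (-1) or (1).
Impose the point condition(s):
  u(0, 0) = 1  ⟹  A = 1
Only A = 1 satisfies everything.
Hence u(x, t) = e^{x}.

Answer: u(x, t) = e^{x}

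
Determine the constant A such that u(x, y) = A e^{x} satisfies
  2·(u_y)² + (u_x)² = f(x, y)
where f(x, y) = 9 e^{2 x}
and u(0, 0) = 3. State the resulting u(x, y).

Substitute the ansatz u = A e^{x} into the left-hand side.
Derivatives of the ansatz:
  u_y = 0
  u_x = A e^{x}
Term by term:
  2·(u_y)² = 0
  (u_x)² = A^{2} e^{2 x}
So the left-hand side equals
  A^{2} e^{2 x}
This must equal f(x, y) = 9 e^{2 x} identically.
Matching coefficients of the independent functions:
  [e^{2 x}]:  A^{2} = 9
These equations allow (A) = (-3) or (3).
Impose the point condition(s):
  u(0, 0) = 3  ⟹  A = 3
Only A = 3 satisfies everything.
Hence u(x, y) = 3 e^{x}.

Answer: u(x, y) = 3 e^{x}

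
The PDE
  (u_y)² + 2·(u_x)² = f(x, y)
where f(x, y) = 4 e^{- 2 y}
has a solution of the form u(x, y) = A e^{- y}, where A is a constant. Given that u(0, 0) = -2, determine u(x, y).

Substitute the ansatz u = A e^{- y} into the left-hand side.
Derivatives of the ansatz:
  u_y = - A e^{- y}
  u_x = 0
Term by term:
  (u_y)² = A^{2} e^{- 2 y}
  2·(u_x)² = 0
So the left-hand side equals
  A^{2} e^{- 2 y}
This must equal f(x, y) = 4 e^{- 2 y} identically.
Matching coefficients of the independent functions:
  [e^{- 2 y}]:  A^{2} = 4
These equations allow (A) = (-2) or (2).
Impose the point condition(s):
  u(0, 0) = -2  ⟹  A = -2
Only A = -2 satisfies everything.
Hence u(x, y) = - 2 e^{- y}.

Answer: u(x, y) = - 2 e^{- y}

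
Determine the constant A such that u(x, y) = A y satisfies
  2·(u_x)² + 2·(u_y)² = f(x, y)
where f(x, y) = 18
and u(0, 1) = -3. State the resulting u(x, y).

Substitute the ansatz u = A y into the left-hand side.
Derivatives of the ansatz:
  u_x = 0
  u_y = A
Term by term:
  2·(u_x)² = 0
  2·(u_y)² = 2 A^{2}
So the left-hand side equals
  2 A^{2}
This must equal f(x, y) = 18 identically.
Matching coefficients of the independent functions:
  [constant term]:  2 A^{2} = 18
These equations allow (A) = (-3) or (3).
Impose the point condition(s):
  u(0, 1) = -3  ⟹  A = -3
Only A = -3 satisfies everything.
Hence u(x, y) = - 3 y.

Answer: u(x, y) = - 3 y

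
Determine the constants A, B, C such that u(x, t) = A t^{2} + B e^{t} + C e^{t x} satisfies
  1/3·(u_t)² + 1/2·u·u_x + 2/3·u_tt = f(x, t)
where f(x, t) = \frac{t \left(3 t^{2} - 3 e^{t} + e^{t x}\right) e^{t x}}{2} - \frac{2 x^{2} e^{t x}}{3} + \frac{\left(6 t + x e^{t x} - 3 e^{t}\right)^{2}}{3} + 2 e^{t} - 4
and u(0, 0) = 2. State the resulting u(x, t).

Answer: u(x, t) = - 3 t^{2} + 3 e^{t} - e^{t x}

Derivation:
Substitute the ansatz u = A t^{2} + B e^{t} + C e^{t x} into the left-hand side.
Derivatives of the ansatz:
  u_t = 2 A t + B e^{t} + C x e^{t x}
  u_x = C t e^{t x}
  u_tt = 2 A + B e^{t} + C x^{2} e^{t x}
Term by term:
  1/3·(u_t)² = \frac{4 A^{2} t^{2}}{3} + \frac{4 A B t e^{t}}{3} + \frac{4 A C t x e^{t x}}{3} + \frac{B^{2} e^{2 t}}{3} + \frac{2 B C x e^{t} e^{t x}}{3} + \frac{C^{2} x^{2} e^{2 t x}}{3}
  1/2·u·u_x = \frac{A C t^{3} e^{t x}}{2} + \frac{B C t e^{t} e^{t x}}{2} + \frac{C^{2} t e^{2 t x}}{2}
  2/3·u_tt = \frac{4 A}{3} + \frac{2 B e^{t}}{3} + \frac{2 C x^{2} e^{t x}}{3}
So the left-hand side equals
  \frac{4 A^{2} t^{2}}{3} + \frac{4 A B t e^{t}}{3} + \frac{A C t^{3} e^{t x}}{2} + \frac{4 A C t x e^{t x}}{3} + \frac{4 A}{3} + \frac{B^{2} e^{2 t}}{3} + \frac{B C t e^{t} e^{t x}}{2} + \frac{2 B C x e^{t} e^{t x}}{3} + \frac{2 B e^{t}}{3} + \frac{C^{2} t e^{2 t x}}{2} + \frac{C^{2} x^{2} e^{2 t x}}{3} + \frac{2 C x^{2} e^{t x}}{3}
This must equal f(x, t) identically; expanded, f = \frac{3 t^{3} e^{t x}}{2} + 12 t^{2} + 4 t x e^{t x} - \frac{3 t e^{t} e^{t x}}{2} - 12 t e^{t} + \frac{t e^{2 t x}}{2} + \frac{x^{2} e^{2 t x}}{3} - \frac{2 x^{2} e^{t x}}{3} - 2 x e^{t} e^{t x} + 3 e^{2 t} + 2 e^{t} - 4.
Matching coefficients of the independent functions:
  [constant term]:  \frac{4 A}{3} = -4
  [t^{2}]:  \frac{4 A^{2}}{3} = 12
  [t e^{t}]:  \frac{4 A B}{3} = -12
  [t e^{2 t x}]:  \frac{C^{2}}{2} = \frac{1}{2}
  [t^{3} e^{t x}]:  \frac{A C}{2} = \frac{3}{2}
  [x^{2} e^{t x}]:  \frac{2 C}{3} = - \frac{2}{3}
  [x^{2} e^{2 t x}]:  \frac{C^{2}}{3} = \frac{1}{3}
  [t x e^{t x}]:  \frac{4 A C}{3} = 4
  [t e^{t} e^{t x}]:  \frac{B C}{2} = - \frac{3}{2}
  [x e^{t} e^{t x}]:  \frac{2 B C}{3} = -2
  [e^{t}]:  \frac{2 B}{3} = 2
  [e^{2 t}]:  \frac{B^{2}}{3} = 3
Solving: A = -3, B = 3, C = -1.
Check against the point condition:
  u(0, 0) = 2  ⟹  B + C = 2  ✓
Hence u(x, t) = - 3 t^{2} + 3 e^{t} - e^{t x}.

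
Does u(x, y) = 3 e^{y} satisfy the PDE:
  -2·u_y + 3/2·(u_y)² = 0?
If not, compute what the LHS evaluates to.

Evaluate each term of the left-hand side for u = 3 e^{y}.
Derivatives:
  u_y = 3 e^{y}
Terms:
  -2·u_y = - 6 e^{y}
  3/2·(u_y)² = \frac{27 e^{2 y}}{2}
Sum: LHS = \left(\frac{27 e^{y}}{2} - 6\right) e^{y}
Given right-hand side: 0. Difference LHS − RHS = \left(\frac{27 e^{y}}{2} - 6\right) e^{y} ≠ 0, so u is not a solution.

Answer: No, the LHS evaluates to \left(\frac{27 e^{y}}{2} - 6\right) e^{y}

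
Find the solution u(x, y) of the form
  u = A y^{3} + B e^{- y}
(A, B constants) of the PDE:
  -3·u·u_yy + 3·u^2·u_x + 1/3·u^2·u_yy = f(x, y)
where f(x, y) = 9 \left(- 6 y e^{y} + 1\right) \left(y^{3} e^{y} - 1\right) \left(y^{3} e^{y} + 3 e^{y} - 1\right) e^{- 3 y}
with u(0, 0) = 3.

Answer: u(x, y) = - 3 y^{3} + 3 e^{- y}

Derivation:
Substitute the ansatz u = A y^{3} + B e^{- y} into the left-hand side.
Derivatives of the ansatz:
  u_yy = 6 A y + B e^{- y}
  u_x = 0
Term by term:
  -3·u·u_yy = - 18 A^{2} y^{4} - 3 A B y^{3} e^{- y} - 18 A B y e^{- y} - 3 B^{2} e^{- 2 y}
  3·u^2·u_x = 0
  1/3·u^2·u_yy = 2 A^{3} y^{7} + \frac{A^{2} B y^{6} e^{- y}}{3} + 4 A^{2} B y^{4} e^{- y} + \frac{2 A B^{2} y^{3} e^{- 2 y}}{3} + 2 A B^{2} y e^{- 2 y} + \frac{B^{3} e^{- 3 y}}{3}
So the left-hand side equals
  2 A^{3} y^{7} + \frac{A^{2} B y^{6} e^{- y}}{3} + 4 A^{2} B y^{4} e^{- y} - 18 A^{2} y^{4} + \frac{2 A B^{2} y^{3} e^{- 2 y}}{3} + 2 A B^{2} y e^{- 2 y} - 3 A B y^{3} e^{- y} - 18 A B y e^{- y} + \frac{B^{3} e^{- 3 y}}{3} - 3 B^{2} e^{- 2 y}
This must equal f(x, y) identically; expanded, f = - 54 y^{7} + 9 y^{6} e^{- y} - 162 y^{4} + 108 y^{4} e^{- y} + 27 y^{3} e^{- y} - 18 y^{3} e^{- 2 y} + 162 y e^{- y} - 54 y e^{- 2 y} - 27 e^{- 2 y} + 9 e^{- 3 y}.
Matching coefficients of the independent functions:
  [y^{4}]:  - 18 A^{2} = -162
  [y^{7}]:  2 A^{3} = -54
  [y e^{- 2 y}]:  2 A B^{2} = -54
  [y e^{- y}]:  - 18 A B = 162
  [y^{3} e^{- 2 y}]:  \frac{2 A B^{2}}{3} = -18
  [y^{3} e^{- y}]:  - 3 A B = 27
  [y^{4} e^{- y}]:  4 A^{2} B = 108
  [y^{6} e^{- y}]:  \frac{A^{2} B}{3} = 9
  [e^{- 3 y}]:  \frac{B^{3}}{3} = 9
  [e^{- 2 y}]:  - 3 B^{2} = -27
Solving: A = -3, B = 3.
Check against the point condition:
  u(0, 0) = 3  ⟹  B = 3  ✓
Hence u(x, y) = - 3 y^{3} + 3 e^{- y}.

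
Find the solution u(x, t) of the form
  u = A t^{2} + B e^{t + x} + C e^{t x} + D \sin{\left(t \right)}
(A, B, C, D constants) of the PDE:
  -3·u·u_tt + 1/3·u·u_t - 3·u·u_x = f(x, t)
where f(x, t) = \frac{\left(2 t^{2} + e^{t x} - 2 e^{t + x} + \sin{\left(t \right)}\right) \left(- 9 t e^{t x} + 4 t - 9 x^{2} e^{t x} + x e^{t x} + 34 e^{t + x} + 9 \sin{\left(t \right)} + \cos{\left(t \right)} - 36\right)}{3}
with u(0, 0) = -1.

Substitute the ansatz u = A t^{2} + B e^{t + x} + C e^{t x} + D \sin{\left(t \right)} into the left-hand side.
Derivatives of the ansatz:
  u_tt = 2 A + B e^{t} e^{x} + C x^{2} e^{t x} - D \sin{\left(t \right)}
  u_t = 2 A t + B e^{t} e^{x} + C x e^{t x} + D \cos{\left(t \right)}
  u_x = B e^{t} e^{x} + C t e^{t x}
Term by term:
  -3·u·u_tt = - 6 A^{2} t^{2} - 3 A B t^{2} e^{t} e^{x} - 6 A B e^{t} e^{x} - 3 A C t^{2} x^{2} e^{t x} - 6 A C e^{t x} + 3 A D t^{2} \sin{\left(t \right)} - 6 A D \sin{\left(t \right)} - 3 B^{2} e^{2 t} e^{2 x} - 3 B C x^{2} e^{t} e^{x} e^{t x} - 3 B C e^{t} e^{x} e^{t x} - 3 C^{2} x^{2} e^{2 t x} - 3 C D x^{2} e^{t x} \sin{\left(t \right)} + 3 C D e^{t x} \sin{\left(t \right)} + 3 D^{2} \sin^{2}{\left(t \right)}
  1/3·u·u_t = \frac{2 A^{2} t^{3}}{3} + \frac{A B t^{2} e^{t} e^{x}}{3} + \frac{2 A B t e^{t} e^{x}}{3} + \frac{A C t^{2} x e^{t x}}{3} + \frac{2 A C t e^{t x}}{3} + \frac{A D t^{2} \cos{\left(t \right)}}{3} + \frac{2 A D t \sin{\left(t \right)}}{3} + \frac{B^{2} e^{2 t} e^{2 x}}{3} + \frac{B C x e^{t} e^{x} e^{t x}}{3} + \frac{B C e^{t} e^{x} e^{t x}}{3} + \frac{B D e^{t} e^{x} \sin{\left(t \right)}}{3} + \frac{B D e^{t} e^{x} \cos{\left(t \right)}}{3} + \frac{C^{2} x e^{2 t x}}{3} + \frac{C D x e^{t x} \sin{\left(t \right)}}{3} + \frac{C D e^{t x} \cos{\left(t \right)}}{3} + \frac{D^{2} \sin{\left(t \right)} \cos{\left(t \right)}}{3}
  -3·u·u_x = - 3 A B t^{2} e^{t} e^{x} - 3 A C t^{3} e^{t x} - 3 B^{2} e^{2 t} e^{2 x} - 3 B C t e^{t} e^{x} e^{t x} - 3 B C e^{t} e^{x} e^{t x} - 3 B D e^{t} e^{x} \sin{\left(t \right)} - 3 C^{2} t e^{2 t x} - 3 C D t e^{t x} \sin{\left(t \right)}
Sum these and collect like terms in the independent variables.
This must equal f(x, t) identically; expanded, f = - 6 t^{3} e^{t x} + \frac{8 t^{3}}{3} - 6 t^{2} x^{2} e^{t x} + \frac{2 t^{2} x e^{t x}}{3} + \frac{68 t^{2} e^{t} e^{x}}{3} + 6 t^{2} \sin{\left(t \right)} + \frac{2 t^{2} \cos{\left(t \right)}}{3} - 24 t^{2} + 6 t e^{t} e^{x} e^{t x} - \frac{8 t e^{t} e^{x}}{3} - 3 t e^{2 t x} - 3 t e^{t x} \sin{\left(t \right)} + \frac{4 t e^{t x}}{3} + \frac{4 t \sin{\left(t \right)}}{3} + 6 x^{2} e^{t} e^{x} e^{t x} - 3 x^{2} e^{2 t x} - 3 x^{2} e^{t x} \sin{\left(t \right)} - \frac{2 x e^{t} e^{x} e^{t x}}{3} + \frac{x e^{2 t x}}{3} + \frac{x e^{t x} \sin{\left(t \right)}}{3} - \frac{68 e^{2 t} e^{2 x}}{3} + \frac{34 e^{t} e^{x} e^{t x}}{3} + \frac{16 e^{t} e^{x} \sin{\left(t \right)}}{3} - \frac{2 e^{t} e^{x} \cos{\left(t \right)}}{3} + 24 e^{t} e^{x} + 3 e^{t x} \sin{\left(t \right)} + \frac{e^{t x} \cos{\left(t \right)}}{3} - 12 e^{t x} + 3 \sin^{2}{\left(t \right)} + \frac{\sin{\left(t \right)} \cos{\left(t \right)}}{3} - 12 \sin{\left(t \right)}.
Matching coefficients of the independent functions:
(each divided by its leading coefficient; functions giving the same equation are listed together)
  [t^{2}, t^{3}]:  A^{2} - 4 = 0
  [t e^{t x}, t^{3} e^{t x}, t^{2} x e^{t x}, …]:  A C - 2 = 0
  [t e^{2 t x}, x e^{2 t x}, x^{2} e^{2 t x}]:  C^{2} - 1 = 0
  [t \sin{\left(t \right)}, t^{2} \sin{\left(t \right)}, t^{2} \cos{\left(t \right)}, …]:  A D - 2 = 0
  [e^{t} e^{x}, t e^{t} e^{x}, t^{2} e^{t} e^{x}]:  A B + 4 = 0
  [e^{2 t} e^{2 x}]:  B^{2} - 4 = 0
  [e^{t x} \sin{\left(t \right)}, e^{t x} \cos{\left(t \right)}, t e^{t x} \sin{\left(t \right)}, …]:  C D - 1 = 0
  [\sin{\left(t \right)} \cos{\left(t \right)}, \sin^{2}{\left(t \right)}]:  D^{2} - 1 = 0
  [e^{t} e^{x} e^{t x}, t e^{t} e^{x} e^{t x}, x e^{t} e^{x} e^{t x}, …]:  B C + 2 = 0
  [e^{t} e^{x} \sin{\left(t \right)}, e^{t} e^{x} \cos{\left(t \right)}]:  B D + 2 = 0
These equations allow (A, B, C, D) = (-2, 2, -1, -1) or (2, -2, 1, 1).
Impose the point condition(s):
  u(0, 0) = -1  ⟹  B + C = -1
Only A = 2, B = -2, C = 1, D = 1 satisfies everything.
Hence u(x, t) = 2 t^{2} + e^{t x} - 2 e^{t + x} + \sin{\left(t \right)}.

Answer: u(x, t) = 2 t^{2} + e^{t x} - 2 e^{t + x} + \sin{\left(t \right)}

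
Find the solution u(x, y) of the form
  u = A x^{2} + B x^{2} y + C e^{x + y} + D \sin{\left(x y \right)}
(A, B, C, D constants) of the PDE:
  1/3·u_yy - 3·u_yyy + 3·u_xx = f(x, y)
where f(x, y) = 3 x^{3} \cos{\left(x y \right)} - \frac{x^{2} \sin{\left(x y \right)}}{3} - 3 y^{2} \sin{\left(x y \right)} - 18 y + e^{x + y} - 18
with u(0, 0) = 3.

Substitute the ansatz u = A x^{2} + B x^{2} y + C e^{x + y} + D \sin{\left(x y \right)} into the left-hand side.
Derivatives of the ansatz:
  u_yy = C e^{x} e^{y} - D x^{2} \sin{\left(x y \right)}
  u_yyy = C e^{x} e^{y} - D x^{3} \cos{\left(x y \right)}
  u_xx = 2 A + 2 B y + C e^{x} e^{y} - D y^{2} \sin{\left(x y \right)}
Term by term:
  1/3·u_yy = \frac{C e^{x} e^{y}}{3} - \frac{D x^{2} \sin{\left(x y \right)}}{3}
  -3·u_yyy = - 3 C e^{x} e^{y} + 3 D x^{3} \cos{\left(x y \right)}
  3·u_xx = 6 A + 6 B y + 3 C e^{x} e^{y} - 3 D y^{2} \sin{\left(x y \right)}
So the left-hand side equals
  6 A + 6 B y + \frac{C e^{x} e^{y}}{3} + 3 D x^{3} \cos{\left(x y \right)} - \frac{D x^{2} \sin{\left(x y \right)}}{3} - 3 D y^{2} \sin{\left(x y \right)}
This must equal f(x, y) identically; expanded, f = 3 x^{3} \cos{\left(x y \right)} - \frac{x^{2} \sin{\left(x y \right)}}{3} - 3 y^{2} \sin{\left(x y \right)} - 18 y + e^{x} e^{y} - 18.
Matching coefficients of the independent functions:
  [constant term]:  6 A = -18
  [y]:  6 B = -18
  [x^{2} \sin{\left(x y \right)}]:  - \frac{D}{3} = - \frac{1}{3}
  [x^{3} \cos{\left(x y \right)}]:  3 D = 3
  [y^{2} \sin{\left(x y \right)}]:  - 3 D = -3
  [e^{x} e^{y}]:  \frac{C}{3} = 1
Solving: A = -3, B = -3, C = 3, D = 1.
Check against the point condition:
  u(0, 0) = 3  ⟹  C = 3  ✓
Hence u(x, y) = - 3 x^{2} y - 3 x^{2} + 3 e^{x + y} + \sin{\left(x y \right)}.

Answer: u(x, y) = - 3 x^{2} y - 3 x^{2} + 3 e^{x + y} + \sin{\left(x y \right)}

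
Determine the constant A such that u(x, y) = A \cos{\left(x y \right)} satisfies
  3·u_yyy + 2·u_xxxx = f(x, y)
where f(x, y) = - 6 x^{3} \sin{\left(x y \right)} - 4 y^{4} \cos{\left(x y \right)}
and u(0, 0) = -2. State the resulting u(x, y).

Substitute the ansatz u = A \cos{\left(x y \right)} into the left-hand side.
Derivatives of the ansatz:
  u_yyy = A x^{3} \sin{\left(x y \right)}
  u_xxxx = A y^{4} \cos{\left(x y \right)}
Term by term:
  3·u_yyy = 3 A x^{3} \sin{\left(x y \right)}
  2·u_xxxx = 2 A y^{4} \cos{\left(x y \right)}
So the left-hand side equals
  3 A x^{3} \sin{\left(x y \right)} + 2 A y^{4} \cos{\left(x y \right)}
This must equal f(x, y) = - 6 x^{3} \sin{\left(x y \right)} - 4 y^{4} \cos{\left(x y \right)} identically.
Matching coefficients of the independent functions:
  [x^{3} \sin{\left(x y \right)}]:  3 A = -6
  [y^{4} \cos{\left(x y \right)}]:  2 A = -4
Solving: A = -2.
Check against the point condition:
  u(0, 0) = -2  ⟹  A = -2  ✓
Hence u(x, y) = - 2 \cos{\left(x y \right)}.

Answer: u(x, y) = - 2 \cos{\left(x y \right)}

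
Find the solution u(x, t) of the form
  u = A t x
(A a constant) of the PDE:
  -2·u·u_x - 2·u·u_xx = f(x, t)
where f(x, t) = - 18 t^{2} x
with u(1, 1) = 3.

Substitute the ansatz u = A t x into the left-hand side.
Derivatives of the ansatz:
  u_x = A t
  u_xx = 0
Term by term:
  -2·u·u_x = - 2 A^{2} t^{2} x
  -2·u·u_xx = 0
So the left-hand side equals
  - 2 A^{2} t^{2} x
This must equal f(x, t) = - 18 t^{2} x identically.
Matching coefficients of the independent functions:
  [t^{2} x]:  - 2 A^{2} = -18
These equations allow (A) = (-3) or (3).
Impose the point condition(s):
  u(1, 1) = 3  ⟹  A = 3
Only A = 3 satisfies everything.
Hence u(x, t) = 3 t x.

Answer: u(x, t) = 3 t x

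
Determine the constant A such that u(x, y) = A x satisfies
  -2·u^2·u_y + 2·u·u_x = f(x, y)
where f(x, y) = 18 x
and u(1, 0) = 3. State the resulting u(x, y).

Substitute the ansatz u = A x into the left-hand side.
Derivatives of the ansatz:
  u_y = 0
  u_x = A
Term by term:
  -2·u^2·u_y = 0
  2·u·u_x = 2 A^{2} x
So the left-hand side equals
  2 A^{2} x
This must equal f(x, y) = 18 x identically.
Matching coefficients of the independent functions:
  [x]:  2 A^{2} = 18
These equations allow (A) = (-3) or (3).
Impose the point condition(s):
  u(1, 0) = 3  ⟹  A = 3
Only A = 3 satisfies everything.
Hence u(x, y) = 3 x.

Answer: u(x, y) = 3 x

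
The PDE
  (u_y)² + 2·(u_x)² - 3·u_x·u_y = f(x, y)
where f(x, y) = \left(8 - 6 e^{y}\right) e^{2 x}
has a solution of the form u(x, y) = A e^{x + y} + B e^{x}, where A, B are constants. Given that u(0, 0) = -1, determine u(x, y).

Substitute the ansatz u = A e^{x + y} + B e^{x} into the left-hand side.
Derivatives of the ansatz:
  u_y = A e^{x} e^{y}
  u_x = A e^{x} e^{y} + B e^{x}
Term by term:
  (u_y)² = A^{2} e^{2 x} e^{2 y}
  2·(u_x)² = 2 A^{2} e^{2 x} e^{2 y} + 4 A B e^{2 x} e^{y} + 2 B^{2} e^{2 x}
  -3·u_x·u_y = - 3 A^{2} e^{2 x} e^{2 y} - 3 A B e^{2 x} e^{y}
So the left-hand side equals
  A B e^{2 x} e^{y} + 2 B^{2} e^{2 x}
This must equal f(x, y) identically; expanded, f = - 6 e^{2 x} e^{y} + 8 e^{2 x}.
Matching coefficients of the independent functions:
  [e^{2 x} e^{y}]:  A B = -6
  [e^{2 x}]:  2 B^{2} = 8
These equations allow (A, B) = (-3, 2) or (3, -2).
Impose the point condition(s):
  u(0, 0) = -1  ⟹  A + B = -1
Only A = -3, B = 2 satisfies everything.
Hence u(x, y) = 2 e^{x} - 3 e^{x + y}.

Answer: u(x, y) = 2 e^{x} - 3 e^{x + y}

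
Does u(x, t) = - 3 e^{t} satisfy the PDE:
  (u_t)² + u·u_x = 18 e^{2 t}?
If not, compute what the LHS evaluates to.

Answer: No, the LHS evaluates to 9 e^{2 t}

Derivation:
Evaluate each term of the left-hand side for u = - 3 e^{t}.
Derivatives:
  u_t = - 3 e^{t}
  u_x = 0
Terms:
  (u_t)² = 9 e^{2 t}
  u·u_x = 0
Sum: LHS = 9 e^{2 t}
Given right-hand side: 18 e^{2 t}. Difference LHS − RHS = - 9 e^{2 t} ≠ 0, so u is not a solution.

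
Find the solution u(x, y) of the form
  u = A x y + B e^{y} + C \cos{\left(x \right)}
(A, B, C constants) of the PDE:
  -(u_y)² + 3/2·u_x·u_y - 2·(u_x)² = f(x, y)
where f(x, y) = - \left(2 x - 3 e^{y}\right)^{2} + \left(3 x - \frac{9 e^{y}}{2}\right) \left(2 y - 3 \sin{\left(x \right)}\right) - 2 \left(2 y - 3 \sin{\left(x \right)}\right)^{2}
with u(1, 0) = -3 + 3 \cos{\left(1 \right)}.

Substitute the ansatz u = A x y + B e^{y} + C \cos{\left(x \right)} into the left-hand side.
Derivatives of the ansatz:
  u_y = A x + B e^{y}
  u_x = A y - C \sin{\left(x \right)}
Term by term:
  -(u_y)² = - A^{2} x^{2} - 2 A B x e^{y} - B^{2} e^{2 y}
  3/2·u_x·u_y = \frac{3 A^{2} x y}{2} + \frac{3 A B y e^{y}}{2} - \frac{3 A C x \sin{\left(x \right)}}{2} - \frac{3 B C e^{y} \sin{\left(x \right)}}{2}
  -2·(u_x)² = - 2 A^{2} y^{2} + 4 A C y \sin{\left(x \right)} - 2 C^{2} \sin^{2}{\left(x \right)}
So the left-hand side equals
  - A^{2} x^{2} + \frac{3 A^{2} x y}{2} - 2 A^{2} y^{2} - 2 A B x e^{y} + \frac{3 A B y e^{y}}{2} - \frac{3 A C x \sin{\left(x \right)}}{2} + 4 A C y \sin{\left(x \right)} - B^{2} e^{2 y} - \frac{3 B C e^{y} \sin{\left(x \right)}}{2} - 2 C^{2} \sin^{2}{\left(x \right)}
This must equal f(x, y) identically; expanded, f = - 4 x^{2} + 6 x y + 12 x e^{y} - 9 x \sin{\left(x \right)} - 8 y^{2} - 9 y e^{y} + 24 y \sin{\left(x \right)} - 9 e^{2 y} + \frac{27 e^{y} \sin{\left(x \right)}}{2} - 18 \sin^{2}{\left(x \right)}.
Matching coefficients of the independent functions:
  [x^{2}]:  - A^{2} = -4
  [y^{2}]:  - 2 A^{2} = -8
  [x y]:  \frac{3 A^{2}}{2} = 6
  [x e^{y}]:  - 2 A B = 12
  [x \sin{\left(x \right)}]:  - \frac{3 A C}{2} = -9
  [y e^{y}]:  \frac{3 A B}{2} = -9
  [y \sin{\left(x \right)}]:  4 A C = 24
  [e^{y} \sin{\left(x \right)}]:  - \frac{3 B C}{2} = \frac{27}{2}
  [e^{2 y}]:  - B^{2} = -9
  [\sin^{2}{\left(x \right)}]:  - 2 C^{2} = -18
These equations allow (A, B, C) = (-2, 3, -3) or (2, -3, 3).
Impose the point condition(s):
  u(1, 0) = -3 + 3 \cos{\left(1 \right)}  ⟹  B + C \cos{\left(1 \right)} = -3 + 3 \cos{\left(1 \right)}
Only A = 2, B = -3, C = 3 satisfies everything.
Hence u(x, y) = 2 x y - 3 e^{y} + 3 \cos{\left(x \right)}.

Answer: u(x, y) = 2 x y - 3 e^{y} + 3 \cos{\left(x \right)}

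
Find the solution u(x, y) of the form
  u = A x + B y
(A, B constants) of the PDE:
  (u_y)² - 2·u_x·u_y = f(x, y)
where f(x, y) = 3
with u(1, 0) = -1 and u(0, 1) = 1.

Substitute the ansatz u = A x + B y into the left-hand side.
Derivatives of the ansatz:
  u_y = B
  u_x = A
Term by term:
  (u_y)² = B^{2}
  -2·u_x·u_y = - 2 A B
So the left-hand side equals
  - 2 A B + B^{2}
This must equal f(x, y) = 3 identically.
Matching coefficients of the independent functions:
  [constant term]:  - 2 A B + B^{2} = 3
These equations do not fix every constant; impose the point condition(s):
  u(1, 0) = -1  ⟹  A = -1
  u(0, 1) = 1  ⟹  B = 1
Solving the combined system: A = -1, B = 1.
Hence u(x, y) = - x + y.

Answer: u(x, y) = - x + y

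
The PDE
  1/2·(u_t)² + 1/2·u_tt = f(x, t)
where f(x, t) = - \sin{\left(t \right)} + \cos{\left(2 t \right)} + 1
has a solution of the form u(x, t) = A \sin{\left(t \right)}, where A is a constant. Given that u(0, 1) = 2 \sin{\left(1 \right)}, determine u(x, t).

Substitute the ansatz u = A \sin{\left(t \right)} into the left-hand side.
Derivatives of the ansatz:
  u_t = A \cos{\left(t \right)}
  u_tt = - A \sin{\left(t \right)}
Term by term:
  1/2·(u_t)² = \frac{A^{2} \cos^{2}{\left(t \right)}}{2}
  1/2·u_tt = - \frac{A \sin{\left(t \right)}}{2}
So the left-hand side equals
  \frac{A^{2} \cos^{2}{\left(t \right)}}{2} - \frac{A \sin{\left(t \right)}}{2}
This must equal f(x, t) identically; expanded, f = - \sin{\left(t \right)} + 2 \cos^{2}{\left(t \right)}.
Matching coefficients of the independent functions:
  [\sin{\left(t \right)}]:  - \frac{A}{2} = -1
  [\cos^{2}{\left(t \right)}]:  \frac{A^{2}}{2} = 2
Solving: A = 2.
Check against the point condition:
  u(0, 1) = 2 \sin{\left(1 \right)}  ⟹  A \sin{\left(1 \right)} = 2 \sin{\left(1 \right)}  ✓
Hence u(x, t) = 2 \sin{\left(t \right)}.

Answer: u(x, t) = 2 \sin{\left(t \right)}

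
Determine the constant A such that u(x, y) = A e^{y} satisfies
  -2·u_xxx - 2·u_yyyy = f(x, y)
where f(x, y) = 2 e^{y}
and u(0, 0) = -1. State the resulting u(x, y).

Answer: u(x, y) = - e^{y}

Derivation:
Substitute the ansatz u = A e^{y} into the left-hand side.
Derivatives of the ansatz:
  u_xxx = 0
  u_yyyy = A e^{y}
Term by term:
  -2·u_xxx = 0
  -2·u_yyyy = - 2 A e^{y}
So the left-hand side equals
  - 2 A e^{y}
This must equal f(x, y) = 2 e^{y} identically.
Matching coefficients of the independent functions:
  [e^{y}]:  - 2 A = 2
Solving: A = -1.
Check against the point condition:
  u(0, 0) = -1  ⟹  A = -1  ✓
Hence u(x, y) = - e^{y}.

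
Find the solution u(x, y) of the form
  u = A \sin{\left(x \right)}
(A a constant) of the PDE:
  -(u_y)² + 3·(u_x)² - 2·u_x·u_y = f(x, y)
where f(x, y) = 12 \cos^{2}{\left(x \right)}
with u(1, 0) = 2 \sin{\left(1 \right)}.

Substitute the ansatz u = A \sin{\left(x \right)} into the left-hand side.
Derivatives of the ansatz:
  u_y = 0
  u_x = A \cos{\left(x \right)}
Term by term:
  -(u_y)² = 0
  3·(u_x)² = 3 A^{2} \cos^{2}{\left(x \right)}
  -2·u_x·u_y = 0
So the left-hand side equals
  3 A^{2} \cos^{2}{\left(x \right)}
This must equal f(x, y) = 12 \cos^{2}{\left(x \right)} identically.
Matching coefficients of the independent functions:
  [\cos^{2}{\left(x \right)}]:  3 A^{2} = 12
These equations allow (A) = (-2) or (2).
Impose the point condition(s):
  u(1, 0) = 2 \sin{\left(1 \right)}  ⟹  A \sin{\left(1 \right)} = 2 \sin{\left(1 \right)}
Only A = 2 satisfies everything.
Hence u(x, y) = 2 \sin{\left(x \right)}.

Answer: u(x, y) = 2 \sin{\left(x \right)}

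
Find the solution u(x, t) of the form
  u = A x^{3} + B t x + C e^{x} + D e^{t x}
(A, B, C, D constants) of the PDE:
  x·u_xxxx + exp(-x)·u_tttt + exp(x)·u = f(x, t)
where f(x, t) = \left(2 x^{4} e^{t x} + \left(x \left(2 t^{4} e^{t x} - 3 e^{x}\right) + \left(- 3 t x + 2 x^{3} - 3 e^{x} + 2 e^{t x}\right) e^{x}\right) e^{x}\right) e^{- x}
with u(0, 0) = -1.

Substitute the ansatz u = A x^{3} + B t x + C e^{x} + D e^{t x} into the left-hand side.
Derivatives of the ansatz:
  u_xxxx = C e^{x} + D t^{4} e^{t x}
  u_tttt = D x^{4} e^{t x}
Term by term:
  x·u_xxxx = C x e^{x} + D t^{4} x e^{t x}
  exp(-x)·u_tttt = D x^{4} e^{- x} e^{t x}
  exp(x)·u = A x^{3} e^{x} + B t x e^{x} + C e^{2 x} + D e^{x} e^{t x}
So the left-hand side equals
  A x^{3} e^{x} + B t x e^{x} + C x e^{x} + C e^{2 x} + D t^{4} x e^{t x} + D x^{4} e^{- x} e^{t x} + D e^{x} e^{t x}
This must equal f(x, t) identically; expanded, f = 2 t^{4} x e^{t x} - 3 t x e^{x} + 2 x^{4} e^{- x} e^{t x} + 2 x^{3} e^{x} - 3 x e^{x} - 3 e^{2 x} + 2 e^{x} e^{t x}.
Matching coefficients of the independent functions:
  [x e^{x}, e^{2 x}]:  C = -3
  [x^{3} e^{x}]:  A = 2
  [e^{x} e^{t x}, t^{4} x e^{t x}, x^{4} e^{- x} e^{t x}]:  D = 2
  [t x e^{x}]:  B = -3
Solving: A = 2, B = -3, C = -3, D = 2.
Check against the point condition:
  u(0, 0) = -1  ⟹  C + D = -1  ✓
Hence u(x, t) = - 3 t x + 2 x^{3} - 3 e^{x} + 2 e^{t x}.

Answer: u(x, t) = - 3 t x + 2 x^{3} - 3 e^{x} + 2 e^{t x}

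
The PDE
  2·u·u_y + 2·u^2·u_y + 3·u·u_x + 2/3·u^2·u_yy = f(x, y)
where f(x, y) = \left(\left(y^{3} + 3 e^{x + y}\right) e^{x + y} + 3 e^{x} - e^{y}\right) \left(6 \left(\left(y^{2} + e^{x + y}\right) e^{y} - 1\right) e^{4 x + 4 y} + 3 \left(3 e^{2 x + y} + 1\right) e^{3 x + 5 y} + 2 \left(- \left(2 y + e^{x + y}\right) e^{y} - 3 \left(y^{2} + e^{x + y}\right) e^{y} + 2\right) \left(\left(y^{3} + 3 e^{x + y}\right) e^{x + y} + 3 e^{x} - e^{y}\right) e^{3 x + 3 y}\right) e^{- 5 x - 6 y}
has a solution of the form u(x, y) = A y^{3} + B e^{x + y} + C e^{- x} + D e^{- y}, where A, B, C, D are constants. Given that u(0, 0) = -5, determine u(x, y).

Substitute the ansatz u = A y^{3} + B e^{x + y} + C e^{- x} + D e^{- y} into the left-hand side.
Derivatives of the ansatz:
  u_y = 3 A y^{2} + B e^{x} e^{y} - D e^{- y}
  u_x = B e^{x} e^{y} - C e^{- x}
  u_yy = 6 A y + B e^{x} e^{y} + D e^{- y}
Term by term:
  2·u·u_y = 6 A^{2} y^{5} + 2 A B y^{3} e^{x} e^{y} + 6 A B y^{2} e^{x} e^{y} + 6 A C y^{2} e^{- x} - 2 A D y^{3} e^{- y} + 6 A D y^{2} e^{- y} + 2 B^{2} e^{2 x} e^{2 y} + 2 B C e^{y} - 2 C D e^{- x} e^{- y} - 2 D^{2} e^{- 2 y}
  2·u^2·u_y = 6 A^{3} y^{8} + 2 A^{2} B y^{6} e^{x} e^{y} + 12 A^{2} B y^{5} e^{x} e^{y} + 12 A^{2} C y^{5} e^{- x} - 2 A^{2} D y^{6} e^{- y} + 12 A^{2} D y^{5} e^{- y} + 4 A B^{2} y^{3} e^{2 x} e^{2 y} + 6 A B^{2} y^{2} e^{2 x} e^{2 y} + 4 A B C y^{3} e^{y} + 12 A B C y^{2} e^{y} + 12 A B D y^{2} e^{x} + 6 A C^{2} y^{2} e^{- 2 x} - 4 A C D y^{3} e^{- x} e^{- y} + 12 A C D y^{2} e^{- x} e^{- y} - 4 A D^{2} y^{3} e^{- 2 y} + 6 A D^{2} y^{2} e^{- 2 y} + 2 B^{3} e^{3 x} e^{3 y} + 4 B^{2} C e^{x} e^{2 y} + 2 B^{2} D e^{2 x} e^{y} + 2 B C^{2} e^{- x} e^{y} - 2 B D^{2} e^{x} e^{- y} - 2 C^{2} D e^{- 2 x} e^{- y} - 4 C D^{2} e^{- x} e^{- 2 y} - 2 D^{3} e^{- 3 y}
  3·u·u_x = 3 A B y^{3} e^{x} e^{y} - 3 A C y^{3} e^{- x} + 3 B^{2} e^{2 x} e^{2 y} + 3 B D e^{x} - 3 C^{2} e^{- 2 x} - 3 C D e^{- x} e^{- y}
  2/3·u^2·u_yy = 4 A^{3} y^{7} + \frac{2 A^{2} B y^{6} e^{x} e^{y}}{3} + 8 A^{2} B y^{4} e^{x} e^{y} + 8 A^{2} C y^{4} e^{- x} + \frac{2 A^{2} D y^{6} e^{- y}}{3} + 8 A^{2} D y^{4} e^{- y} + \frac{4 A B^{2} y^{3} e^{2 x} e^{2 y}}{3} + 4 A B^{2} y e^{2 x} e^{2 y} + \frac{4 A B C y^{3} e^{y}}{3} + 8 A B C y e^{y} + \frac{8 A B D y^{3} e^{x}}{3} + 8 A B D y e^{x} + 4 A C^{2} y e^{- 2 x} + \frac{4 A C D y^{3} e^{- x} e^{- y}}{3} + 8 A C D y e^{- x} e^{- y} + \frac{4 A D^{2} y^{3} e^{- 2 y}}{3} + 4 A D^{2} y e^{- 2 y} + \frac{2 B^{3} e^{3 x} e^{3 y}}{3} + \frac{4 B^{2} C e^{x} e^{2 y}}{3} + 2 B^{2} D e^{2 x} e^{y} + \frac{2 B C^{2} e^{- x} e^{y}}{3} + \frac{8 B C D}{3} + 2 B D^{2} e^{x} e^{- y} + \frac{2 C^{2} D e^{- 2 x} e^{- y}}{3} + \frac{4 C D^{2} e^{- x} e^{- 2 y}}{3} + \frac{2 D^{3} e^{- 3 y}}{3}
Sum these and collect like terms in the independent variables.
This must equal f(x, y) identically; expanded, f = - 6 y^{8} - 4 y^{7} - 8 y^{6} e^{x} e^{y} + 4 y^{6} e^{- y} - 36 y^{5} e^{x} e^{y} + 6 y^{5} - 36 y^{5} e^{- y} + 12 y^{5} e^{- x} - 24 y^{4} e^{x} e^{y} - 24 y^{4} e^{- y} + 8 y^{4} e^{- x} - 48 y^{3} e^{2 x} e^{2 y} + 15 y^{3} e^{x} e^{y} - 24 y^{3} e^{x} + 16 y^{3} e^{y} - 6 y^{3} e^{- y} + 24 y^{3} e^{- 2 y} + 3 y^{3} e^{- x} - 8 y^{3} e^{- x} e^{- y} - 54 y^{2} e^{2 x} e^{2 y} + 18 y^{2} e^{x} e^{y} - 108 y^{2} e^{x} + 36 y^{2} e^{y} + 18 y^{2} e^{- y} - 54 y^{2} e^{- 2 y} - 6 y^{2} e^{- x} + 36 y^{2} e^{- x} e^{- y} - 6 y^{2} e^{- 2 x} - 36 y e^{2 x} e^{2 y} - 72 y e^{x} + 24 y e^{y} - 36 y e^{- 2 y} + 24 y e^{- x} e^{- y} - 4 y e^{- 2 x} - 72 e^{3 x} e^{3 y} + 45 e^{2 x} e^{2 y} - 108 e^{2 x} e^{y} + 48 e^{x} e^{2 y} + 27 e^{x} - 6 e^{y} + 24 - 18 e^{- 2 y} + 36 e^{- 3 y} - 8 e^{- x} e^{y} + 15 e^{- x} e^{- y} - 24 e^{- x} e^{- 2 y} - 3 e^{- 2 x} + 4 e^{- 2 x} e^{- y}.
Matching coefficients of the independent functions:
(each divided by its leading coefficient; functions giving the same equation are listed together)
  [constant term]:  B C D - 9 = 0
  [y^{5}]:  A^{2} - 1 = 0
  [y^{7}, y^{8}]:  A^{3} + 1 = 0
  [y e^{- 2 x}, y^{2} e^{- 2 x}]:  A C^{2} + 1 = 0
  [y e^{x}, y^{2} e^{x}, y^{3} e^{x}]:  A B D + 9 = 0
  [y e^{- 2 y}, y^{2} e^{- 2 y}, y^{3} e^{- 2 y}]:  A D^{2} + 9 = 0
  [y e^{y}, y^{2} e^{y}, y^{3} e^{y}]:  A B C - 3 = 0
  [y^{2} e^{- x}, y^{3} e^{- x}]:  A C + 1 = 0
  [y^{2} e^{- y}, y^{3} e^{- y}]:  A D - 3 = 0
  [y^{4} e^{- x}, y^{5} e^{- x}]:  A^{2} C - 1 = 0
  [y^{4} e^{- y}, y^{5} e^{- y}, y^{6} e^{- y}]:  A^{2} D + 3 = 0
  [e^{- 2 x} e^{- y}]:  C^{2} D + 3 = 0
  [e^{- x} e^{- 2 y}]:  C D^{2} - 9 = 0
  [e^{- x} e^{- y}]:  C D + 3 = 0
  [e^{- x} e^{y}]:  B C^{2} + 3 = 0
  [e^{x} e^{2 y}]:  B^{2} C - 9 = 0
  [e^{2 x} e^{y}]:  B^{2} D + 27 = 0
  [e^{2 x} e^{2 y}]:  B^{2} - 9 = 0
  [e^{3 x} e^{3 y}]:  B^{3} + 27 = 0
  [y e^{- x} e^{- y}, y^{2} e^{- x} e^{- y}, y^{3} e^{- x} e^{- y}]:  A C D - 3 = 0
  [y e^{2 x} e^{2 y}, y^{2} e^{2 x} e^{2 y}, y^{3} e^{2 x} e^{2 y}]:  A B^{2} + 9 = 0
  [y^{2} e^{x} e^{y}, y^{3} e^{x} e^{y}]:  A B - 3 = 0
  [y^{4} e^{x} e^{y}, y^{5} e^{x} e^{y}, y^{6} e^{x} e^{y}]:  A^{2} B + 3 = 0
  [e^{- 2 x}]:  C^{2} - 1 = 0
  [e^{x}]:  B D - 9 = 0
  [e^{- 3 y}]:  D^{3} + 27 = 0
  [e^{- 2 y}]:  D^{2} - 9 = 0
  [e^{y}]:  B C + 3 = 0
Solving: A = -1, B = -3, C = 1, D = -3.
Check against the point condition:
  u(0, 0) = -5  ⟹  B + C + D = -5  ✓
Hence u(x, y) = - y^{3} - 3 e^{x + y} - 3 e^{- y} + e^{- x}.

Answer: u(x, y) = - y^{3} - 3 e^{x + y} - 3 e^{- y} + e^{- x}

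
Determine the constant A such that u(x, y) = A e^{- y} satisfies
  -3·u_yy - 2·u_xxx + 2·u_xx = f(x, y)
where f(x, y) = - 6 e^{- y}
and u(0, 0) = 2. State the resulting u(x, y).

Substitute the ansatz u = A e^{- y} into the left-hand side.
Derivatives of the ansatz:
  u_yy = A e^{- y}
  u_xxx = 0
  u_xx = 0
Term by term:
  -3·u_yy = - 3 A e^{- y}
  -2·u_xxx = 0
  2·u_xx = 0
So the left-hand side equals
  - 3 A e^{- y}
This must equal f(x, y) = - 6 e^{- y} identically.
Matching coefficients of the independent functions:
  [e^{- y}]:  - 3 A = -6
Solving: A = 2.
Check against the point condition:
  u(0, 0) = 2  ⟹  A = 2  ✓
Hence u(x, y) = 2 e^{- y}.

Answer: u(x, y) = 2 e^{- y}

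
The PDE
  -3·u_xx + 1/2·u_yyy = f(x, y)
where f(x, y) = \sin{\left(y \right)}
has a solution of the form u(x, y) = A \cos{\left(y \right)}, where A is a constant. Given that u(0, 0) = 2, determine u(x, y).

Substitute the ansatz u = A \cos{\left(y \right)} into the left-hand side.
Derivatives of the ansatz:
  u_xx = 0
  u_yyy = A \sin{\left(y \right)}
Term by term:
  -3·u_xx = 0
  1/2·u_yyy = \frac{A \sin{\left(y \right)}}{2}
So the left-hand side equals
  \frac{A \sin{\left(y \right)}}{2}
This must equal f(x, y) = \sin{\left(y \right)} identically.
Matching coefficients of the independent functions:
  [\sin{\left(y \right)}]:  \frac{A}{2} = 1
Solving: A = 2.
Check against the point condition:
  u(0, 0) = 2  ⟹  A = 2  ✓
Hence u(x, y) = 2 \cos{\left(y \right)}.

Answer: u(x, y) = 2 \cos{\left(y \right)}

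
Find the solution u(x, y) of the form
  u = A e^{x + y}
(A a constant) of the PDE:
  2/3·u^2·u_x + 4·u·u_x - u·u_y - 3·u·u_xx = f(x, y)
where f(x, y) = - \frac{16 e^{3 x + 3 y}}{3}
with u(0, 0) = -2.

Substitute the ansatz u = A e^{x + y} into the left-hand side.
Derivatives of the ansatz:
  u_x = A e^{x} e^{y}
  u_y = A e^{x} e^{y}
  u_xx = A e^{x} e^{y}
Term by term:
  2/3·u^2·u_x = \frac{2 A^{3} e^{3 x} e^{3 y}}{3}
  4·u·u_x = 4 A^{2} e^{2 x} e^{2 y}
  -u·u_y = - A^{2} e^{2 x} e^{2 y}
  -3·u·u_xx = - 3 A^{2} e^{2 x} e^{2 y}
So the left-hand side equals
  \frac{2 A^{3} e^{3 x} e^{3 y}}{3}
This must equal f(x, y) identically; expanded, f = - \frac{16 e^{3 x} e^{3 y}}{3}.
Matching coefficients of the independent functions:
  [e^{3 x} e^{3 y}]:  \frac{2 A^{3}}{3} = - \frac{16}{3}
Solving: A = -2.
Check against the point condition:
  u(0, 0) = -2  ⟹  A = -2  ✓
Hence u(x, y) = - 2 e^{x + y}.

Answer: u(x, y) = - 2 e^{x + y}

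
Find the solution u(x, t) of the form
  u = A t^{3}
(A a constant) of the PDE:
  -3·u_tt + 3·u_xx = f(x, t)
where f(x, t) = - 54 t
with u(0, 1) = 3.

Substitute the ansatz u = A t^{3} into the left-hand side.
Derivatives of the ansatz:
  u_tt = 6 A t
  u_xx = 0
Term by term:
  -3·u_tt = - 18 A t
  3·u_xx = 0
So the left-hand side equals
  - 18 A t
This must equal f(x, t) = - 54 t identically.
Matching coefficients of the independent functions:
  [t]:  - 18 A = -54
Solving: A = 3.
Check against the point condition:
  u(0, 1) = 3  ⟹  A = 3  ✓
Hence u(x, t) = 3 t^{3}.

Answer: u(x, t) = 3 t^{3}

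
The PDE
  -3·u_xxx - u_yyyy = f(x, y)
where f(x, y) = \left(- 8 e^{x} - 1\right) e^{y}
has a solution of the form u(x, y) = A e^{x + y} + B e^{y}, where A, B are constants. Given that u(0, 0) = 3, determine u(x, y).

Answer: u(x, y) = e^{y} + 2 e^{x + y}

Derivation:
Substitute the ansatz u = A e^{x + y} + B e^{y} into the left-hand side.
Derivatives of the ansatz:
  u_xxx = A e^{x} e^{y}
  u_yyyy = A e^{x} e^{y} + B e^{y}
Term by term:
  -3·u_xxx = - 3 A e^{x} e^{y}
  -u_yyyy = - A e^{x} e^{y} - B e^{y}
So the left-hand side equals
  - 4 A e^{x} e^{y} - B e^{y}
This must equal f(x, y) identically; expanded, f = - 8 e^{x} e^{y} - e^{y}.
Matching coefficients of the independent functions:
  [e^{x} e^{y}]:  - 4 A = -8
  [e^{y}]:  - B = -1
Solving: A = 2, B = 1.
Check against the point condition:
  u(0, 0) = 3  ⟹  A + B = 3  ✓
Hence u(x, y) = e^{y} + 2 e^{x + y}.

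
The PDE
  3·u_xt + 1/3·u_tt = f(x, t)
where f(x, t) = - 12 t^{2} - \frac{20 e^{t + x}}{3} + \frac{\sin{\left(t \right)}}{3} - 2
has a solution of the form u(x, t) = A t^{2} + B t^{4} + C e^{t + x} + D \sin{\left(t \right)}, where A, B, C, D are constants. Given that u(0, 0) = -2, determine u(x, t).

Substitute the ansatz u = A t^{2} + B t^{4} + C e^{t + x} + D \sin{\left(t \right)} into the left-hand side.
Derivatives of the ansatz:
  u_xt = C e^{t} e^{x}
  u_tt = 2 A + 12 B t^{2} + C e^{t} e^{x} - D \sin{\left(t \right)}
Term by term:
  3·u_xt = 3 C e^{t} e^{x}
  1/3·u_tt = \frac{2 A}{3} + 4 B t^{2} + \frac{C e^{t} e^{x}}{3} - \frac{D \sin{\left(t \right)}}{3}
So the left-hand side equals
  \frac{2 A}{3} + 4 B t^{2} + \frac{10 C e^{t} e^{x}}{3} - \frac{D \sin{\left(t \right)}}{3}
This must equal f(x, t) identically; expanded, f = - 12 t^{2} - \frac{20 e^{t} e^{x}}{3} + \frac{\sin{\left(t \right)}}{3} - 2.
Matching coefficients of the independent functions:
  [constant term]:  \frac{2 A}{3} = -2
  [t^{2}]:  4 B = -12
  [e^{t} e^{x}]:  \frac{10 C}{3} = - \frac{20}{3}
  [\sin{\left(t \right)}]:  - \frac{D}{3} = \frac{1}{3}
Solving: A = -3, B = -3, C = -2, D = -1.
Check against the point condition:
  u(0, 0) = -2  ⟹  C = -2  ✓
Hence u(x, t) = - 3 t^{4} - 3 t^{2} - 2 e^{t + x} - \sin{\left(t \right)}.

Answer: u(x, t) = - 3 t^{4} - 3 t^{2} - 2 e^{t + x} - \sin{\left(t \right)}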